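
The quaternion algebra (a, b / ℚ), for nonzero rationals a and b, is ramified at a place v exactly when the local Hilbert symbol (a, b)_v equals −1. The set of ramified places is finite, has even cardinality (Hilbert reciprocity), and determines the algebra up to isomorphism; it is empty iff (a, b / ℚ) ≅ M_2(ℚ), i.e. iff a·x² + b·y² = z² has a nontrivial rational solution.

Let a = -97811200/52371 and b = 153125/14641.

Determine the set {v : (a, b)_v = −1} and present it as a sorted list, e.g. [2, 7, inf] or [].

(a, b) ≡ (-168113, 5) mod (ℚ^×)²; places V = {2, 3, 5, 7, 11, 17, 23, 29, 31, ∞}.
(a,b)_31: α=1, u≡19; β=0, v≡19 (mod 31); (19|31)=+1, (19|31)=+1; sign (−1)^0·+1^0·+1^1 = +1.
(a,b)_3: α=-2, u≡1; β=0, v≡2 (mod 3); (1|3)=+1, (2|3)=-1; sign (−1)^0·+1^0·-1^-2 = +1.
(a,b)_29: α=1, u≡14; β=0, v≡6 (mod 29); (14|29)=-1, (6|29)=+1; sign (−1)^0·-1^0·+1^1 = +1.
(a,b)_11: α=-1, u≡7; β=-4, v≡5 (mod 11); (7|11)=-1, (5|11)=+1; sign (−1)^0·-1^-4·+1^-1 = +1.
(a,b)_17: α=1, u≡3; β=0, v≡10 (mod 17); (3|17)=-1, (10|17)=-1; sign (−1)^0·-1^0·-1^1 = -1.
(a,b)_5: α=2, u≡2; β=5, v≡4 (mod 5); (2|5)=-1, (4|5)=+1; sign (−1)^0·-1^5·+1^2 = -1.
(a,b)_2: α=8, β=0; u≡7, v≡5 (mod 8); ε(u)ε(v)=1·0, αω(v)=8·1, βω(u)=0·0; sum ≡ 0  ⇒  +1.
(a,b)_23: α=-2, u≡7; β=0, v≡17 (mod 23); (7|23)=-1, (17|23)=-1; sign (−1)^0·-1^0·-1^-2 = +1.
(a,b)_7: α=0, u≡6; β=2, v≡6 (mod 7); (6|7)=-1, (6|7)=-1; sign (−1)^0·-1^2·-1^0 = +1.
(a,b)_∞: sgn(-168113)=−, sgn(5)=+, so +1.
(-168113, 5 / ℚ) ramifies at {5, 17}: a division algebra.

[5, 17]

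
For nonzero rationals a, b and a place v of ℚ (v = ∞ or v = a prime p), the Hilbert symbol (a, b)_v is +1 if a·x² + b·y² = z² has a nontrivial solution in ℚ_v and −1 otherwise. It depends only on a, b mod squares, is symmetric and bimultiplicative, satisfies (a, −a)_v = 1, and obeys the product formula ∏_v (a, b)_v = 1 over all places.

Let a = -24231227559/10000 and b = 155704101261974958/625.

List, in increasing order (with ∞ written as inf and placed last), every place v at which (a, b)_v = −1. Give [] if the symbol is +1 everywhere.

Mod squares: a ≡ -238119, b ≡ 2622. Check v ∈ {∞, 2, 3, 5, 7, 11, 17, 19, 23, 29}.
v=∞: -238119 < 0 and 2622 > 0  ⇒  (a,b)_∞ = +1.
v=19: a=19^0·(≡15), b=19^1·(≡5) mod 19; (15|19)=-1, (5|19)=+1; (−1)^{0·1·9}·(-1)^1·(+1)^0 = -1.
v=7: a=7^1·(≡5), b=7^4·(≡1) mod 7; (5|7)=-1, (1|7)=+1; (−1)^{1·4·3}·(-1)^4·(+1)^1 = +1.
v=29: a=29^3·(≡4), b=29^4·(≡8) mod 29; (4|29)=+1, (8|29)=-1; (−1)^{3·4·14}·(+1)^4·(-1)^3 = -1.
v=17: a=17^1·(≡4), b=17^2·(≡15) mod 17; (4|17)=+1, (15|17)=+1; (−1)^{1·2·8}·(+1)^2·(+1)^1 = +1.
v=2: v_2(a)=-4, v_2(b)=1; units ≡ 1, 7 (mod 8); ε·ε+αω+βω = 0·1+-4·0+1·0 ≡ 0  ⇒  (a,b)_2 = +1.
v=11: a=11^2·(≡1), b=11^2·(≡1) mod 11; (1|11)=+1, (1|11)=+1; (−1)^{2·2·5}·(+1)^2·(+1)^2 = +1.
v=5: a=5^-4·(≡1), b=5^-4·(≡3) mod 5; (1|5)=+1, (3|5)=-1; (−1)^{-4·-4·2}·(+1)^-4·(-1)^-4 = +1.
v=23: a=23^1·(≡10), b=23^1·(≡22) mod 23; (10|23)=-1, (22|23)=-1; (−1)^{1·1·11}·(-1)^1·(-1)^1 = -1.
v=3: a=3^1·(≡1), b=3^1·(≡1) mod 3; (1|3)=+1, (1|3)=+1; (−1)^{1·1·1}·(+1)^1·(+1)^1 = -1.
Ram(-238119, 2622) = {3, 19, 23, 29}; no ℚ_3-point on the conic.

[3, 19, 23, 29]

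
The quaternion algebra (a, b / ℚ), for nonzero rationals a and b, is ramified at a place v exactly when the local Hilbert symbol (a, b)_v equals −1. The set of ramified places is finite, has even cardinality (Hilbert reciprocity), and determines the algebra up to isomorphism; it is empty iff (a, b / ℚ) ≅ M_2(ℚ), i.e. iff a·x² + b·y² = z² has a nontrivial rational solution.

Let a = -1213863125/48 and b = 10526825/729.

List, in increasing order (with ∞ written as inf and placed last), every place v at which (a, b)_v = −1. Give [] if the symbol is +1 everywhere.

[3, 31]

Mod squares: a ≡ -6063, b ≡ 1457. Check v ∈ {∞, 2, 3, 5, 17, 31, 43, 47}.
v=∞: -6063 < 0 and 1457 > 0  ⇒  (a,b)_∞ = +1.
v=2: v_2(a)=-4, v_2(b)=0; units ≡ 1, 1 (mod 8); ε·ε+αω+βω = 0·0+-4·0+0·0 ≡ 0  ⇒  (a,b)_2 = +1.
v=47: a=47^1·(≡1), b=47^1·(≡40) mod 47; (1|47)=+1, (40|47)=-1; (−1)^{1·1·23}·(+1)^1·(-1)^1 = +1.
v=43: a=43^1·(≡25), b=43^0·(≡24) mod 43; (25|43)=+1, (24|43)=+1; (−1)^{1·0·21}·(+1)^0·(+1)^1 = +1.
v=31: a=31^2·(≡11), b=31^1·(≡2) mod 31; (11|31)=-1, (2|31)=+1; (−1)^{2·1·15}·(-1)^1·(+1)^2 = -1.
v=3: a=3^-1·(≡1), b=3^-6·(≡2) mod 3; (1|3)=+1, (2|3)=-1; (−1)^{-1·-6·1}·(+1)^-6·(-1)^-1 = -1.
v=5: a=5^4·(≡3), b=5^2·(≡2) mod 5; (3|5)=-1, (2|5)=-1; (−1)^{4·2·2}·(-1)^2·(-1)^4 = +1.
v=17: a=17^0·(≡7), b=17^2·(≡3) mod 17; (7|17)=-1, (3|17)=-1; (−1)^{0·2·8}·(-1)^2·(-1)^0 = +1.
|Ram(-6063, 1457)| = 2, even; anisotropic at {3, 31}.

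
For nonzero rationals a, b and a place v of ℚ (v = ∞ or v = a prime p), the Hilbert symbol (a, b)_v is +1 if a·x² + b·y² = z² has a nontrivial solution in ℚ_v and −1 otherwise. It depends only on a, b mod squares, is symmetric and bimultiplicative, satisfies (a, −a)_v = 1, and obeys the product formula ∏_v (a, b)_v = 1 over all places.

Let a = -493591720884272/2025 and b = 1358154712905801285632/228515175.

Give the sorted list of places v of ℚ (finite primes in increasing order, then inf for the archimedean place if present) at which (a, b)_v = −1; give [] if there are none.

[31, 41]

Mod squares: a ≡ -50836187, b ≡ 41995111. Check v ∈ {∞, 2, 3, 5, 7, 17, 19, 23, 31, 37, 41, 47}.
v=23: a=23^1·(≡2), b=23^2·(≡16) mod 23; (2|23)=+1, (16|23)=+1; (−1)^{1·2·11}·(+1)^2·(+1)^1 = +1.
v=3: a=3^-4·(≡1), b=3^-4·(≡1) mod 3; (1|3)=+1, (1|3)=+1; (−1)^{-4·-4·1}·(+1)^-4·(+1)^-4 = +1.
v=7: a=7^0·(≡2), b=7^-4·(≡1) mod 7; (2|7)=+1, (1|7)=+1; (−1)^{0·-4·3}·(+1)^-4·(+1)^0 = +1.
v=17: a=17^0·(≡4), b=17^2·(≡14) mod 17; (4|17)=+1, (14|17)=-1; (−1)^{0·2·8}·(+1)^2·(-1)^0 = +1.
v=∞: -50836187 < 0 and 41995111 > 0  ⇒  (a,b)_∞ = +1.
v=19: a=19^2·(≡4), b=19^3·(≡8) mod 19; (4|19)=+1, (8|19)=-1; (−1)^{2·3·9}·(+1)^3·(-1)^2 = +1.
v=41: a=41^3·(≡3), b=41^3·(≡10) mod 41; (3|41)=-1, (10|41)=+1; (−1)^{3·3·20}·(-1)^3·(+1)^3 = -1.
v=37: a=37^1·(≡7), b=37^1·(≡33) mod 37; (7|37)=+1, (33|37)=+1; (−1)^{1·1·18}·(+1)^1·(+1)^1 = +1.
v=47: a=47^1·(≡27), b=47^-1·(≡35) mod 47; (27|47)=+1, (35|47)=-1; (−1)^{1·-1·23}·(+1)^-1·(-1)^1 = +1.
v=31: a=31^1·(≡6), b=31^1·(≡15) mod 31; (6|31)=-1, (15|31)=-1; (−1)^{1·1·15}·(-1)^1·(-1)^1 = -1.
v=2: v_2(a)=4, v_2(b)=14; units ≡ 5, 7 (mod 8); ε·ε+αω+βω = 0·1+4·0+14·1 ≡ 0  ⇒  (a,b)_2 = +1.
v=5: a=5^-2·(≡3), b=5^-2·(≡1) mod 5; (3|5)=-1, (1|5)=+1; (−1)^{-2·-2·2}·(-1)^-2·(+1)^-2 = +1.
Ram(-50836187, 41995111) = {31, 41}; no ℚ_31-point on the conic.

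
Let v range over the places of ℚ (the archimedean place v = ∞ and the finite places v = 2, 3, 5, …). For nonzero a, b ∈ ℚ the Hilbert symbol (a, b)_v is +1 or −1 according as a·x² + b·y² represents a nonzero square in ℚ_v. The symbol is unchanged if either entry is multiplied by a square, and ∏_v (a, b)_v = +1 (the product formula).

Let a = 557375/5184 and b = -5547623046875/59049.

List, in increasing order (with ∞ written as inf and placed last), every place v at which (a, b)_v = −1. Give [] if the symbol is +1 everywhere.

[5, 7]

(a, b) ≡ (455, -35) mod (ℚ^×)²; places V = {2, 3, 5, 7, 13, ∞}.
(a,b)_2: α=-6, β=0; u≡7, v≡5 (mod 8); ε(u)ε(v)=1·0, αω(v)=-6·1, βω(u)=0·0; sum ≡ 0  ⇒  +1.
(a,b)_∞: sgn(455)=+, sgn(-35)=−, so +1.
(a,b)_5: α=3, u≡1; β=9, v≡3 (mod 5); (1|5)=+1, (3|5)=-1; sign (−1)^0·+1^9·-1^3 = -1.
(a,b)_13: α=1, u≡4; β=2, v≡12 (mod 13); (4|13)=+1, (12|13)=+1; sign (−1)^0·+1^2·+1^1 = +1.
(a,b)_7: α=3, u≡2; β=5, v≡2 (mod 7); (2|7)=+1, (2|7)=+1; sign (−1)^1·+1^5·+1^3 = -1.
(a,b)_3: α=-4, u≡2; β=-10, v≡1 (mod 3); (2|3)=-1, (1|3)=+1; sign (−1)^0·-1^-10·+1^-4 = +1.
(455, -35 / ℚ) ramifies at {5, 7}: a division algebra.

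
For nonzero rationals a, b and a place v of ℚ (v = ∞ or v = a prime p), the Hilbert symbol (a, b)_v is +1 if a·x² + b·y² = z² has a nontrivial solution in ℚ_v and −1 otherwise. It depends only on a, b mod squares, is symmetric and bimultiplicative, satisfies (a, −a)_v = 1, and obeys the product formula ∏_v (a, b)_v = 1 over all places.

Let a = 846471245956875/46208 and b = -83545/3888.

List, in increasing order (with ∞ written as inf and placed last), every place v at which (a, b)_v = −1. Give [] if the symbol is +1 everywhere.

[2, 5, 11, 31]

(a, b) ≡ (22, -5115) mod (ℚ^×)²; places V = {2, 3, 5, 7, 11, 19, 31, ∞}.
(a,b)_7: α=6, u≡1; β=2, v≡1 (mod 7); (1|7)=+1, (1|7)=+1; sign (−1)^0·+1^2·+1^6 = +1.
(a,b)_2: α=-7, β=-4; u≡3, v≡5 (mod 8); ε(u)ε(v)=1·0, αω(v)=-7·1, βω(u)=-4·1; sum ≡ 1  ⇒  -1.
(a,b)_5: α=4, u≡2; β=1, v≡2 (mod 5); (2|5)=-1, (2|5)=-1; sign (−1)^0·-1^1·-1^4 = -1.
(a,b)_11: α=3, u≡8; β=1, v≡10 (mod 11); (8|11)=-1, (10|11)=-1; sign (−1)^1·-1^1·-1^3 = -1.
(a,b)_∞: sgn(22)=+, sgn(-5115)=−, so +1.
(a,b)_31: α=2, u≡11; β=1, v≡24 (mod 31); (11|31)=-1, (24|31)=-1; sign (−1)^0·-1^1·-1^2 = -1.
(a,b)_19: α=-2, u≡13; β=0, v≡3 (mod 19); (13|19)=-1, (3|19)=-1; sign (−1)^0·-1^0·-1^-2 = +1.
(a,b)_3: α=2, u≡1; β=-5, v≡2 (mod 3); (1|3)=+1, (2|3)=-1; sign (−1)^0·+1^-5·-1^2 = +1.
Ram(22, -5115) = {2, 5, 11, 31}; no ℚ_2-point on the conic.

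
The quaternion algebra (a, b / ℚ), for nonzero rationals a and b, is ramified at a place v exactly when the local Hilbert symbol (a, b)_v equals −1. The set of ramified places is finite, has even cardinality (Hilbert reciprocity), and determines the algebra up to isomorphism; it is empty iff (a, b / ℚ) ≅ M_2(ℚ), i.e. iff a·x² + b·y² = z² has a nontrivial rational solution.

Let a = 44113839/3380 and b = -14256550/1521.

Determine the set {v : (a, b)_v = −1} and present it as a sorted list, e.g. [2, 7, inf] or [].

Mod squares: a ≡ 1155, b ≡ -22. Check v ∈ {∞, 2, 3, 5, 7, 11, 13, 19, 23}.
v=11: a=11^1·(≡8), b=11^1·(≡1) mod 11; (8|11)=-1, (1|11)=+1; (−1)^{1·1·5}·(-1)^1·(+1)^1 = +1.
v=19: a=19^2·(≡14), b=19^0·(≡5) mod 19; (14|19)=-1, (5|19)=+1; (−1)^{2·0·9}·(-1)^0·(+1)^2 = +1.
v=5: a=5^-1·(≡4), b=5^2·(≡3) mod 5; (4|5)=+1, (3|5)=-1; (−1)^{-1·2·2}·(+1)^2·(-1)^-1 = -1.
v=23: a=23^2·(≡7), b=23^2·(≡2) mod 23; (7|23)=-1, (2|23)=+1; (−1)^{2·2·11}·(-1)^2·(+1)^2 = +1.
v=2: v_2(a)=-2, v_2(b)=1; units ≡ 3, 5 (mod 8); ε·ε+αω+βω = 1·0+-2·1+1·1 ≡ 1  ⇒  (a,b)_2 = -1.
v=3: a=3^1·(≡1), b=3^-2·(≡2) mod 3; (1|3)=+1, (2|3)=-1; (−1)^{1·-2·1}·(+1)^-2·(-1)^1 = -1.
v=∞: 1155 > 0 and -22 < 0  ⇒  (a,b)_∞ = +1.
v=13: a=13^-2·(≡6), b=13^-2·(≡12) mod 13; (6|13)=-1, (12|13)=+1; (−1)^{-2·-2·6}·(-1)^-2·(+1)^-2 = +1.
v=7: a=7^1·(≡4), b=7^2·(≡6) mod 7; (4|7)=+1, (6|7)=-1; (−1)^{1·2·3}·(+1)^2·(-1)^1 = -1.
|Ram(1155, -22)| = 4, even; anisotropic at {2, 3, 5, 7}.

[2, 3, 5, 7]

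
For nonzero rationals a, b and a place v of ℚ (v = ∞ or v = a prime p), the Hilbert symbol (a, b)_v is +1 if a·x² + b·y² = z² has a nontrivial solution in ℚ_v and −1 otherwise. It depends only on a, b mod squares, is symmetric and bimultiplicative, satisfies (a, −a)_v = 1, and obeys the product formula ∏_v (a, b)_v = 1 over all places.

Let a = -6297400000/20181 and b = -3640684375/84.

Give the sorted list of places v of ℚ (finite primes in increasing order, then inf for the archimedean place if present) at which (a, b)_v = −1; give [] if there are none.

[3, 5, 7, inf]

(a, b) ≡ (-2415, -89355) mod (ℚ^×)²; places V = {2, 3, 5, 7, 23, 31, 37, ∞}.
(a,b)_7: α=-1, u≡3; β=-1, v≡3 (mod 7); (3|7)=-1, (3|7)=-1; sign (−1)^1·-1^-1·-1^-1 = -1.
(a,b)_2: α=6, β=-2; u≡1, v≡5 (mod 8); ε(u)ε(v)=0·0, αω(v)=6·1, βω(u)=-2·0; sum ≡ 0  ⇒  +1.
(a,b)_31: α=-2, u≡17; β=0, v≡5 (mod 31); (17|31)=-1, (5|31)=+1; sign (−1)^0·-1^0·+1^-2 = +1.
(a,b)_3: α=-1, u≡2; β=-1, v≡2 (mod 3); (2|3)=-1, (2|3)=-1; sign (−1)^1·-1^-1·-1^-1 = -1.
(a,b)_37: α=2, u≡27; β=3, v≡9 (mod 37); (27|37)=+1, (9|37)=+1; sign (−1)^0·+1^3·+1^2 = +1.
(a,b)_23: α=1, u≡5; β=1, v≡6 (mod 23); (5|23)=-1, (6|23)=+1; sign (−1)^1·-1^1·+1^1 = +1.
(a,b)_5: α=5, u≡2; β=5, v≡4 (mod 5); (2|5)=-1, (4|5)=+1; sign (−1)^0·-1^5·+1^5 = -1.
(a,b)_∞: sgn(-2415)=−, sgn(-89355)=−, so -1.
(-2415, -89355 / ℚ) ramifies at {3, 5, 7, ∞}: a division algebra.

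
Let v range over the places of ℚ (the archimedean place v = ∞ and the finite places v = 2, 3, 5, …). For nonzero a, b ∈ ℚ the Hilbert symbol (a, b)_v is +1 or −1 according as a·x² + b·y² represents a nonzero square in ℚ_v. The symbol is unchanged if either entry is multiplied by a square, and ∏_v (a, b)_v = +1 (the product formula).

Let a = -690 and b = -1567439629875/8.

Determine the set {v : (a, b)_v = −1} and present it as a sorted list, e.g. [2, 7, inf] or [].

[2, 19, 41, inf]

Mod squares: a ≡ -690, b ≡ -537510. Check v ∈ {∞, 2, 3, 5, 7, 19, 23, 41}.
v=23: a=23^1·(≡16), b=23^3·(≡22) mod 23; (16|23)=+1, (22|23)=-1; (−1)^{1·3·11}·(+1)^3·(-1)^1 = +1.
v=19: a=19^0·(≡13), b=19^1·(≡5) mod 19; (13|19)=-1, (5|19)=+1; (−1)^{0·1·9}·(-1)^1·(+1)^0 = -1.
v=5: a=5^1·(≡2), b=5^3·(≡2) mod 5; (2|5)=-1, (2|5)=-1; (−1)^{1·3·2}·(-1)^3·(-1)^1 = +1.
v=∞: -690 < 0 and -537510 < 0  ⇒  (a,b)_∞ = -1.
v=2: v_2(a)=1, v_2(b)=-3; units ≡ 7, 5 (mod 8); ε·ε+αω+βω = 1·0+1·1+-3·0 ≡ 1  ⇒  (a,b)_2 = -1.
v=41: a=41^0·(≡7), b=41^1·(≡10) mod 41; (7|41)=-1, (10|41)=+1; (−1)^{0·1·20}·(-1)^1·(+1)^0 = -1.
v=3: a=3^1·(≡1), b=3^3·(≡2) mod 3; (1|3)=+1, (2|3)=-1; (−1)^{1·3·1}·(+1)^3·(-1)^1 = +1.
v=7: a=7^0·(≡3), b=7^2·(≡5) mod 7; (3|7)=-1, (5|7)=-1; (−1)^{0·2·3}·(-1)^2·(-1)^0 = +1.
(-690, -537510 / ℚ) ramifies at {2, 19, 41, ∞}: a division algebra.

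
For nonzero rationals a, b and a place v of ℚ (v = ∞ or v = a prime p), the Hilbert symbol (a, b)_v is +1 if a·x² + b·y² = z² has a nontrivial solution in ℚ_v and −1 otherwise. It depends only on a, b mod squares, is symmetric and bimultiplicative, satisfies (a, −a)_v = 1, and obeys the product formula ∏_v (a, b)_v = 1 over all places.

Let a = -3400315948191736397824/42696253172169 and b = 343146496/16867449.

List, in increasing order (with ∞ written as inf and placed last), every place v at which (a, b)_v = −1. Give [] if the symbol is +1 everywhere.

[7, 11]

Mod squares: a ≡ -24871, b ≡ 1309. Check v ∈ {∞, 2, 3, 7, 11, 13, 17, 19, 31, 37, 43}.
v=∞: -24871 < 0 and 1309 > 0  ⇒  (a,b)_∞ = +1.
v=2: v_2(a)=34, v_2(b)=18; units ≡ 1, 5 (mod 8); ε·ε+αω+βω = 0·0+34·1+18·0 ≡ 0  ⇒  (a,b)_2 = +1.
v=11: a=11^1·(≡3), b=11^1·(≡1) mod 11; (3|11)=+1, (1|11)=+1; (−1)^{1·1·5}·(+1)^1·(+1)^1 = -1.
v=19: a=19^1·(≡15), b=19^0·(≡4) mod 19; (15|19)=-1, (4|19)=+1; (−1)^{1·0·9}·(-1)^0·(+1)^1 = +1.
v=13: a=13^2·(≡8), b=13^0·(≡4) mod 13; (8|13)=-1, (4|13)=+1; (−1)^{2·0·6}·(-1)^0·(+1)^2 = +1.
v=31: a=31^2·(≡3), b=31^0·(≡7) mod 31; (3|31)=-1, (7|31)=+1; (−1)^{2·0·15}·(-1)^0·(+1)^2 = +1.
v=43: a=43^-2·(≡3), b=43^0·(≡12) mod 43; (3|43)=-1, (12|43)=-1; (−1)^{-2·0·21}·(-1)^0·(-1)^-2 = +1.
v=7: a=7^3·(≡6), b=7^1·(≡3) mod 7; (6|7)=-1, (3|7)=-1; (−1)^{3·1·3}·(-1)^1·(-1)^3 = -1.
v=37: a=37^-6·(≡25), b=37^-4·(≡19) mod 37; (25|37)=+1, (19|37)=-1; (−1)^{-6·-4·18}·(+1)^-4·(-1)^-6 = +1.
v=17: a=17^1·(≡16), b=17^1·(≡16) mod 17; (16|17)=+1, (16|17)=+1; (−1)^{1·1·8}·(+1)^1·(+1)^1 = +1.
v=3: a=3^-2·(≡2), b=3^-2·(≡1) mod 3; (2|3)=-1, (1|3)=+1; (−1)^{-2·-2·1}·(-1)^-2·(+1)^-2 = +1.
(-24871, 1309 / ℚ) ramifies at {7, 11}: a division algebra.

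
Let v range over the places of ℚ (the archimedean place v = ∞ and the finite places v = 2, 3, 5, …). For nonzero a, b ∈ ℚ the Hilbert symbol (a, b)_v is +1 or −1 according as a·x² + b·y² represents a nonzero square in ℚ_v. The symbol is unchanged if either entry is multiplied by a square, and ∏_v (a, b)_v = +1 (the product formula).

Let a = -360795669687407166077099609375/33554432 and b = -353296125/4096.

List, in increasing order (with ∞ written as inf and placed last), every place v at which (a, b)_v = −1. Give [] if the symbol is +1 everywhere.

(a, b) ≡ (-28904590, -32045) mod (ℚ^×)²; places V = {2, 3, 5, 7, 11, 13, 17, 23, 29, 41, ∞}.
(a,b)_29: α=3, u≡25; β=1, v≡2 (mod 29); (25|29)=+1, (2|29)=-1; sign (−1)^0·+1^1·-1^3 = -1.
(a,b)_11: α=1, u≡1; β=0, v≡4 (mod 11); (1|11)=+1, (4|11)=+1; sign (−1)^0·+1^0·+1^1 = +1.
(a,b)_∞: sgn(-28904590)=−, sgn(-32045)=−, so -1.
(a,b)_3: α=0, u≡2; β=2, v≡1 (mod 3); (2|3)=-1, (1|3)=+1; sign (−1)^0·-1^2·+1^0 = +1.
(a,b)_13: α=3, u≡1; β=1, v≡5 (mod 13); (1|13)=+1, (5|13)=-1; sign (−1)^0·+1^1·-1^3 = -1.
(a,b)_5: α=11, u≡3; β=3, v≡1 (mod 5); (3|5)=-1, (1|5)=+1; sign (−1)^0·-1^3·+1^11 = -1.
(a,b)_41: α=1, u≡21; β=0, v≡17 (mod 41); (21|41)=+1, (17|41)=-1; sign (−1)^0·+1^0·-1^1 = -1.
(a,b)_17: α=3, u≡15; β=1, v≡16 (mod 17); (15|17)=+1, (16|17)=+1; sign (−1)^0·+1^1·+1^3 = +1.
(a,b)_23: α=2, u≡4; β=0, v≡22 (mod 23); (4|23)=+1, (22|23)=-1; sign (−1)^0·+1^0·-1^2 = +1.
(a,b)_2: α=-25, β=-12; u≡1, v≡3 (mod 8); ε(u)ε(v)=0·1, αω(v)=-25·1, βω(u)=-12·0; sum ≡ 1  ⇒  -1.
(a,b)_7: α=6, u≡3; β=2, v≡1 (mod 7); (3|7)=-1, (1|7)=+1; sign (−1)^0·-1^2·+1^6 = +1.
(-28904590, -32045 / ℚ) ramifies at {2, 5, 13, 29, 41, ∞}: a division algebra.

[2, 5, 13, 29, 41, inf]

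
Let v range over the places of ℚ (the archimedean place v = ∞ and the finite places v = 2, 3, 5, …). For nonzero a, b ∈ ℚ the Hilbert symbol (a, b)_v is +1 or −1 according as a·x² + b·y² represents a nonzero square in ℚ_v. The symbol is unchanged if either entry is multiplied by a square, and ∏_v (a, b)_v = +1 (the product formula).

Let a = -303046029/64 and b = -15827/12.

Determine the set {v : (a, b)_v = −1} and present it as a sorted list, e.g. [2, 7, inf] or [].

(a, b) ≡ (-46189, -969) mod (ℚ^×)²; places V = {2, 3, 7, 11, 13, 17, 19, ∞}.
(a,b)_13: α=1, u≡10; β=0, v≡6 (mod 13); (10|13)=+1, (6|13)=-1; sign (−1)^0·+1^0·-1^1 = -1.
(a,b)_17: α=1, u≡5; β=1, v≡6 (mod 17); (5|17)=-1, (6|17)=-1; sign (−1)^0·-1^1·-1^1 = +1.
(a,b)_19: α=1, u≡9; β=1, v≡5 (mod 19); (9|19)=+1, (5|19)=+1; sign (−1)^1·+1^1·+1^1 = -1.
(a,b)_3: α=8, u≡2; β=-1, v≡1 (mod 3); (2|3)=-1, (1|3)=+1; sign (−1)^0·-1^-1·+1^8 = -1.
(a,b)_2: α=-6, β=-2; u≡3, v≡7 (mod 8); ε(u)ε(v)=1·1, αω(v)=-6·0, βω(u)=-2·1; sum ≡ 1  ⇒  -1.
(a,b)_7: α=0, u≡1; β=2, v≡4 (mod 7); (1|7)=+1, (4|7)=+1; sign (−1)^0·+1^2·+1^0 = +1.
(a,b)_11: α=1, u≡9; β=0, v≡2 (mod 11); (9|11)=+1, (2|11)=-1; sign (−1)^0·+1^0·-1^1 = -1.
(a,b)_∞: sgn(-46189)=−, sgn(-969)=−, so -1.
(-46189, -969 / ℚ) ramifies at {2, 3, 11, 13, 19, ∞}: a division algebra.

[2, 3, 11, 13, 19, inf]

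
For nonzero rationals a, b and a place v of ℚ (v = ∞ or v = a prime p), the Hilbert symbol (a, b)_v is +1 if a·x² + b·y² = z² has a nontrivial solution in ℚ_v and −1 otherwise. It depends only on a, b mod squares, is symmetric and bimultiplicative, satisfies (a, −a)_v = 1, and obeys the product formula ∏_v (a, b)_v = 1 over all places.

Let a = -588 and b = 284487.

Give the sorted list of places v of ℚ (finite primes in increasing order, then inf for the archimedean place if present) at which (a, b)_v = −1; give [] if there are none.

Mod squares: a ≡ -3, b ≡ 284487. Check v ∈ {∞, 2, 3, 7, 19, 23, 31}.
v=31: a=31^0·(≡1), b=31^1·(≡1) mod 31; (1|31)=+1, (1|31)=+1; (−1)^{0·1·15}·(+1)^1·(+1)^0 = +1.
v=19: a=19^0·(≡1), b=19^1·(≡1) mod 19; (1|19)=+1, (1|19)=+1; (−1)^{0·1·9}·(+1)^1·(+1)^0 = +1.
v=23: a=23^0·(≡10), b=23^1·(≡18) mod 23; (10|23)=-1, (18|23)=+1; (−1)^{0·1·11}·(-1)^1·(+1)^0 = -1.
v=7: a=7^2·(≡2), b=7^1·(≡6) mod 7; (2|7)=+1, (6|7)=-1; (−1)^{2·1·3}·(+1)^1·(-1)^2 = +1.
v=3: a=3^1·(≡2), b=3^1·(≡2) mod 3; (2|3)=-1, (2|3)=-1; (−1)^{1·1·1}·(-1)^1·(-1)^1 = -1.
v=∞: -3 < 0 and 284487 > 0  ⇒  (a,b)_∞ = +1.
v=2: v_2(a)=2, v_2(b)=0; units ≡ 5, 7 (mod 8); ε·ε+αω+βω = 0·1+2·0+0·1 ≡ 0  ⇒  (a,b)_2 = +1.
(-3, 284487 / ℚ) ramifies at {3, 23}: a division algebra.

[3, 23]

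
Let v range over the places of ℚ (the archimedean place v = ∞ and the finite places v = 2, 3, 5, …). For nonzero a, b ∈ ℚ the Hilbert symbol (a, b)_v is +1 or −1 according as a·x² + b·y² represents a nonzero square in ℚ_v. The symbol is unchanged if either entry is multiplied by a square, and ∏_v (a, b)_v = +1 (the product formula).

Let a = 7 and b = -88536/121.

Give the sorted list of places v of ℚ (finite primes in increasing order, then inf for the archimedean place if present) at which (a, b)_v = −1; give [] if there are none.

[7, 17]

(a, b) ≡ (7, -22134) mod (ℚ^×)²; places V = {2, 3, 7, 11, 17, 31, ∞}.
(a,b)_∞: sgn(7)=+, sgn(-22134)=−, so +1.
(a,b)_7: α=1, u≡1; β=1, v≡4 (mod 7); (1|7)=+1, (4|7)=+1; sign (−1)^1·+1^1·+1^1 = -1.
(a,b)_3: α=0, u≡1; β=1, v≡2 (mod 3); (1|3)=+1, (2|3)=-1; sign (−1)^0·+1^1·-1^0 = +1.
(a,b)_11: α=0, u≡7; β=-2, v≡3 (mod 11); (7|11)=-1, (3|11)=+1; sign (−1)^0·-1^-2·+1^0 = +1.
(a,b)_17: α=0, u≡7; β=1, v≡14 (mod 17); (7|17)=-1, (14|17)=-1; sign (−1)^0·-1^1·-1^0 = -1.
(a,b)_31: α=0, u≡7; β=1, v≡22 (mod 31); (7|31)=+1, (22|31)=-1; sign (−1)^0·+1^1·-1^0 = +1.
(a,b)_2: α=0, β=3; u≡7, v≡5 (mod 8); ε(u)ε(v)=1·0, αω(v)=0·1, βω(u)=3·0; sum ≡ 0  ⇒  +1.
Ram(7, -22134) = {7, 17}; no ℚ_7-point on the conic.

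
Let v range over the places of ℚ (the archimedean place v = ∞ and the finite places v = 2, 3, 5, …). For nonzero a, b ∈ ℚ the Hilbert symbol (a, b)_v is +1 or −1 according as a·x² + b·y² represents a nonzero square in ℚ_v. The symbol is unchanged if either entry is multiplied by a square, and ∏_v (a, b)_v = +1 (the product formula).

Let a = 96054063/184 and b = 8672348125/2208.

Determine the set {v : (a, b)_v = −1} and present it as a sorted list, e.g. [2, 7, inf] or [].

[17, 19]

Mod squares: a ≡ 312018, b ≡ 18354. Check v ∈ {∞, 2, 3, 5, 7, 17, 19, 23}.
v=19: a=19^1·(≡4), b=19^3·(≡5) mod 19; (4|19)=+1, (5|19)=+1; (−1)^{1·3·9}·(+1)^3·(+1)^1 = -1.
v=3: a=3^1·(≡2), b=3^-1·(≡1) mod 3; (2|3)=-1, (1|3)=+1; (−1)^{1·-1·1}·(-1)^-1·(+1)^1 = +1.
v=7: a=7^3·(≡3), b=7^1·(≡1) mod 7; (3|7)=-1, (1|7)=+1; (−1)^{3·1·3}·(-1)^1·(+1)^3 = +1.
v=∞: 312018 > 0 and 18354 > 0  ⇒  (a,b)_∞ = +1.
v=5: a=5^0·(≡2), b=5^4·(≡4) mod 5; (2|5)=-1, (4|5)=+1; (−1)^{0·4·2}·(-1)^4·(+1)^0 = +1.
v=23: a=23^-1·(≡19), b=23^-1·(≡18) mod 23; (19|23)=-1, (18|23)=+1; (−1)^{-1·-1·11}·(-1)^-1·(+1)^-1 = +1.
v=2: v_2(a)=-3, v_2(b)=-5; units ≡ 1, 1 (mod 8); ε·ε+αω+βω = 0·0+-3·0+-5·0 ≡ 0  ⇒  (a,b)_2 = +1.
v=17: a=17^3·(≡11), b=17^2·(≡10) mod 17; (11|17)=-1, (10|17)=-1; (−1)^{3·2·8}·(-1)^2·(-1)^3 = -1.
|Ram(312018, 18354)| = 2, even; anisotropic at {17, 19}.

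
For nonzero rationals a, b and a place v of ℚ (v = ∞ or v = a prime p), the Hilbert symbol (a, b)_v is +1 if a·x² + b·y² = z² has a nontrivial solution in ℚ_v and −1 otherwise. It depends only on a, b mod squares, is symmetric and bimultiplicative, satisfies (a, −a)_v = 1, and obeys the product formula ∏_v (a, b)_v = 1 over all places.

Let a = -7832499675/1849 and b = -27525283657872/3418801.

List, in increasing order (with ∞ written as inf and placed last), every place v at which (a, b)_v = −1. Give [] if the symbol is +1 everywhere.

(a, b) ≡ (-3003, -57057) mod (ℚ^×)²; places V = {2, 3, 5, 7, 11, 13, 17, 19, 43, ∞}.
(a,b)_19: α=2, u≡15; β=3, v≡14 (mod 19); (15|19)=-1, (14|19)=-1; sign (−1)^0·-1^3·-1^2 = -1.
(a,b)_2: α=0, β=4; u≡5, v≡7 (mod 8); ε(u)ε(v)=0·1, αω(v)=0·0, βω(u)=4·1; sum ≡ 0  ⇒  +1.
(a,b)_∞: sgn(-3003)=−, sgn(-57057)=−, so -1.
(a,b)_7: α=1, u≡6; β=1, v≡2 (mod 7); (6|7)=-1, (2|7)=+1; sign (−1)^1·-1^1·+1^1 = +1.
(a,b)_43: α=-2, u≡33; β=-4, v≡23 (mod 43); (33|43)=-1, (23|43)=+1; sign (−1)^0·-1^-4·+1^-2 = +1.
(a,b)_11: α=1, u≡8; β=1, v≡1 (mod 11); (8|11)=-1, (1|11)=+1; sign (−1)^1·-1^1·+1^1 = +1.
(a,b)_13: α=1, u≡9; β=1, v≡7 (mod 13); (9|13)=+1, (7|13)=-1; sign (−1)^0·+1^1·-1^1 = -1.
(a,b)_17: α=2, u≡3; β=4, v≡14 (mod 17); (3|17)=-1, (14|17)=-1; sign (−1)^0·-1^4·-1^2 = +1.
(a,b)_5: α=2, u≡2; β=0, v≡3 (mod 5); (2|5)=-1, (3|5)=-1; sign (−1)^0·-1^0·-1^2 = +1.
(a,b)_3: α=1, u≡1; β=1, v≡1 (mod 3); (1|3)=+1, (1|3)=+1; sign (−1)^1·+1^1·+1^1 = -1.
|Ram(-3003, -57057)| = 4, even; anisotropic at {3, 13, 19, ∞}.

[3, 13, 19, inf]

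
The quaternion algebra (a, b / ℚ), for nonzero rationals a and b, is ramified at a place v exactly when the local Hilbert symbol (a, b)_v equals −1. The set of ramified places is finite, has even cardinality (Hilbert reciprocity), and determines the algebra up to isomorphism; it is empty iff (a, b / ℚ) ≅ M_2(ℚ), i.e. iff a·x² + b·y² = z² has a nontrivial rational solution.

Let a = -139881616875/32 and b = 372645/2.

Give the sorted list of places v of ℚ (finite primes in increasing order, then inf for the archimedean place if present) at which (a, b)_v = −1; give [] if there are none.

[7, 11]

(a, b) ≡ (-6006, 10) mod (ℚ^×)²; places V = {2, 3, 5, 7, 11, 13, ∞}.
(a,b)_7: α=3, u≡5; β=2, v≡5 (mod 7); (5|7)=-1, (5|7)=-1; sign (−1)^0·-1^2·-1^3 = -1.
(a,b)_2: α=-5, β=-1; u≡5, v≡5 (mod 8); ε(u)ε(v)=0·0, αω(v)=-5·1, βω(u)=-1·1; sum ≡ 0  ⇒  +1.
(a,b)_3: α=3, u≡2; β=2, v≡1 (mod 3); (2|3)=-1, (1|3)=+1; sign (−1)^0·-1^2·+1^3 = +1.
(a,b)_13: α=3, u≡6; β=2, v≡4 (mod 13); (6|13)=-1, (4|13)=+1; sign (−1)^0·-1^2·+1^3 = +1.
(a,b)_11: α=1, u≡5; β=0, v≡10 (mod 11); (5|11)=+1, (10|11)=-1; sign (−1)^0·+1^0·-1^1 = -1.
(a,b)_∞: sgn(-6006)=−, sgn(10)=+, so +1.
(a,b)_5: α=4, u≡4; β=1, v≡2 (mod 5); (4|5)=+1, (2|5)=-1; sign (−1)^0·+1^1·-1^4 = +1.
|Ram(-6006, 10)| = 2, even; anisotropic at {7, 11}.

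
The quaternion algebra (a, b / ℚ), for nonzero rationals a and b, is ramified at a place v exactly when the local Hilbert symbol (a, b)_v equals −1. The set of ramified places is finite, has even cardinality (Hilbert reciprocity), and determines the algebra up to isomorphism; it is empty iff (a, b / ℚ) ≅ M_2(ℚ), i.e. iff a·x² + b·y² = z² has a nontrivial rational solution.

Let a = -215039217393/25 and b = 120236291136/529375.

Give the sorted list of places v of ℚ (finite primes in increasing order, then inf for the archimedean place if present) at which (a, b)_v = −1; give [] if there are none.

(a, b) ≡ (-187473, 106743) mod (ℚ^×)²; places V = {2, 3, 5, 7, 11, 13, 17, 19, 23, ∞}.
(a,b)_5: α=-2, u≡2; β=-4, v≡3 (mod 5); (2|5)=-1, (3|5)=-1; sign (−1)^0·-1^-4·-1^-2 = +1.
(a,b)_17: α=2, u≡3; β=1, v≡14 (mod 17); (3|17)=-1, (14|17)=-1; sign (−1)^0·-1^1·-1^2 = -1.
(a,b)_3: α=5, u≡2; β=7, v≡1 (mod 3); (2|3)=-1, (1|3)=+1; sign (−1)^1·-1^7·+1^5 = +1.
(a,b)_7: α=2, u≡2; β=-1, v≡6 (mod 7); (2|7)=+1, (6|7)=-1; sign (−1)^0·+1^-1·-1^2 = +1.
(a,b)_∞: sgn(-187473)=−, sgn(106743)=+, so +1.
(a,b)_11: α=1, u≡8; β=-2, v≡2 (mod 11); (8|11)=-1, (2|11)=-1; sign (−1)^0·-1^-2·-1^1 = -1.
(a,b)_2: α=0, β=6; u≡7, v≡7 (mod 8); ε(u)ε(v)=1·1, αω(v)=0·0, βω(u)=6·0; sum ≡ 1  ⇒  -1.
(a,b)_13: α=1, u≡9; β=3, v≡5 (mod 13); (9|13)=+1, (5|13)=-1; sign (−1)^0·+1^3·-1^1 = -1.
(a,b)_19: α=1, u≡8; β=0, v≡11 (mod 19); (8|19)=-1, (11|19)=+1; sign (−1)^0·-1^0·+1^1 = +1.
(a,b)_23: α=1, u≡10; β=1, v≡1 (mod 23); (10|23)=-1, (1|23)=+1; sign (−1)^1·-1^1·+1^1 = +1.
|Ram(-187473, 106743)| = 4, even; anisotropic at {2, 11, 13, 17}.

[2, 11, 13, 17]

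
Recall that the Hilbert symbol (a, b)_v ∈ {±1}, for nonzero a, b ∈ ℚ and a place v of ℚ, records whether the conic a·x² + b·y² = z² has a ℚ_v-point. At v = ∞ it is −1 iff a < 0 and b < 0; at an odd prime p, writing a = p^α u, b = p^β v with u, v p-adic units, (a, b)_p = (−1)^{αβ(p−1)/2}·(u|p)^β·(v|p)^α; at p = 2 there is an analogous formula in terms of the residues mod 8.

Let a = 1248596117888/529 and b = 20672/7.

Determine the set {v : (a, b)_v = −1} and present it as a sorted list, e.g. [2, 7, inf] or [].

(a, b) ≡ (518, 2261) mod (ℚ^×)²; places V = {2, 7, 17, 19, 23, 37, ∞}.
(a,b)_23: α=-2, u≡6; β=0, v≡19 (mod 23); (6|23)=+1, (19|23)=-1; sign (−1)^0·+1^0·-1^-2 = +1.
(a,b)_17: α=2, u≡16; β=1, v≡11 (mod 17); (16|17)=+1, (11|17)=-1; sign (−1)^0·+1^1·-1^2 = +1.
(a,b)_2: α=7, β=6; u≡3, v≡5 (mod 8); ε(u)ε(v)=1·0, αω(v)=7·1, βω(u)=6·1; sum ≡ 1  ⇒  -1.
(a,b)_19: α=4, u≡4; β=1, v≡17 (mod 19); (4|19)=+1, (17|19)=+1; sign (−1)^0·+1^1·+1^4 = +1.
(a,b)_7: α=1, u≡4; β=-1, v≡1 (mod 7); (4|7)=+1, (1|7)=+1; sign (−1)^1·+1^-1·+1^1 = -1.
(a,b)_37: α=1, u≡35; β=0, v≡9 (mod 37); (35|37)=-1, (9|37)=+1; sign (−1)^0·-1^0·+1^1 = +1.
(a,b)_∞: sgn(518)=+, sgn(2261)=+, so +1.
(518, 2261 / ℚ) ramifies at {2, 7}: a division algebra.

[2, 7]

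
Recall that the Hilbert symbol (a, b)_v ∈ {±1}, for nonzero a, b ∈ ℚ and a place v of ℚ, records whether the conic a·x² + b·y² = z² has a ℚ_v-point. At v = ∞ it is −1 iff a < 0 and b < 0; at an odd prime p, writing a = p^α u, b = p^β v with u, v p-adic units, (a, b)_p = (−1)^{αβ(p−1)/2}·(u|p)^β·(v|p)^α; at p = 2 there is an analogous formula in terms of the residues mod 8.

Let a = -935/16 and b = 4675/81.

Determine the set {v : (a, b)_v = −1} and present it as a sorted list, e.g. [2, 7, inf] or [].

[5, 17]

Mod squares: a ≡ -935, b ≡ 187. Check v ∈ {∞, 2, 3, 5, 11, 17}.
v=3: a=3^0·(≡1), b=3^-4·(≡1) mod 3; (1|3)=+1, (1|3)=+1; (−1)^{0·-4·1}·(+1)^-4·(+1)^0 = +1.
v=17: a=17^1·(≡4), b=17^1·(≡12) mod 17; (4|17)=+1, (12|17)=-1; (−1)^{1·1·8}·(+1)^1·(-1)^1 = -1.
v=11: a=11^1·(≡5), b=11^1·(≡10) mod 11; (5|11)=+1, (10|11)=-1; (−1)^{1·1·5}·(+1)^1·(-1)^1 = +1.
v=2: v_2(a)=-4, v_2(b)=0; units ≡ 1, 3 (mod 8); ε·ε+αω+βω = 0·1+-4·1+0·0 ≡ 0  ⇒  (a,b)_2 = +1.
v=∞: -935 < 0 and 187 > 0  ⇒  (a,b)_∞ = +1.
v=5: a=5^1·(≡3), b=5^2·(≡2) mod 5; (3|5)=-1, (2|5)=-1; (−1)^{1·2·2}·(-1)^2·(-1)^1 = -1.
|Ram(-935, 187)| = 2, even; anisotropic at {5, 17}.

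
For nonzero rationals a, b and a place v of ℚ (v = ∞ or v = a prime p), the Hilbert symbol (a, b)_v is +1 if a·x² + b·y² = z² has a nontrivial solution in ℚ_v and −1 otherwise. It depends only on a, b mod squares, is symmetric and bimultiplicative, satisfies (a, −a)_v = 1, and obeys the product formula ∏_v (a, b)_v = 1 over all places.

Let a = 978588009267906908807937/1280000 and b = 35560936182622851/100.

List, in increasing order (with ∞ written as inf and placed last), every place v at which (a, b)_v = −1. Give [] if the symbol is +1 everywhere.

[2, 13, 17, 23]

(a, b) ≡ (111826, 8211) mod (ℚ^×)²; places V = {2, 3, 5, 7, 11, 13, 17, 23, ∞}.
(a,b)_13: α=5, u≡9; β=2, v≡11 (mod 13); (9|13)=+1, (11|13)=-1; sign (−1)^0·+1^2·-1^5 = -1.
(a,b)_2: α=-11, β=-2; u≡1, v≡3 (mod 8); ε(u)ε(v)=0·1, αω(v)=-11·1, βω(u)=-2·0; sum ≡ 1  ⇒  -1.
(a,b)_11: α=3, u≡7; β=4, v≡4 (mod 11); (7|11)=-1, (4|11)=+1; sign (−1)^0·-1^4·+1^3 = +1.
(a,b)_3: α=16, u≡1; β=7, v≡1 (mod 3); (1|3)=+1, (1|3)=+1; sign (−1)^0·+1^7·+1^16 = +1.
(a,b)_23: α=1, u≡16; β=1, v≡16 (mod 23); (16|23)=+1, (16|23)=+1; sign (−1)^1·+1^1·+1^1 = -1.
(a,b)_∞: sgn(111826)=+, sgn(8211)=+, so +1.
(a,b)_5: α=-4, u≡4; β=-2, v≡4 (mod 5); (4|5)=+1, (4|5)=+1; sign (−1)^0·+1^-2·+1^-4 = +1.
(a,b)_17: α=1, u≡4; β=1, v≡7 (mod 17); (4|17)=+1, (7|17)=-1; sign (−1)^0·+1^1·-1^1 = -1.
(a,b)_7: α=6, u≡4; β=5, v≡1 (mod 7); (4|7)=+1, (1|7)=+1; sign (−1)^0·+1^5·+1^6 = +1.
|Ram(111826, 8211)| = 4, even; anisotropic at {2, 13, 17, 23}.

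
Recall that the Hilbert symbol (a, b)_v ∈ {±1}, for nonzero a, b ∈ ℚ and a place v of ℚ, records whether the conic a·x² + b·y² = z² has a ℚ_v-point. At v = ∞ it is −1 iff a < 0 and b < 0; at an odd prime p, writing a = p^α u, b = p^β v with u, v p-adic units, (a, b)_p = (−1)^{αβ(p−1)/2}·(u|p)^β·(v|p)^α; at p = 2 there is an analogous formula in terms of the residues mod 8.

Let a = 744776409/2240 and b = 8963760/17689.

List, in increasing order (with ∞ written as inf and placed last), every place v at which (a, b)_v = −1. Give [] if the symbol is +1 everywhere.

[2, 13]

Mod squares: a ≡ 533715, b ≡ 3315. Check v ∈ {∞, 2, 3, 5, 7, 13, 17, 19, 23}.
v=3: a=3^1·(≡2), b=3^1·(≡1) mod 3; (2|3)=-1, (1|3)=+1; (−1)^{1·1·1}·(-1)^1·(+1)^1 = +1.
v=5: a=5^-1·(≡3), b=5^1·(≡3) mod 5; (3|5)=-1, (3|5)=-1; (−1)^{-1·1·2}·(-1)^1·(-1)^-1 = +1.
v=13: a=13^3·(≡12), b=13^3·(≡7) mod 13; (12|13)=+1, (7|13)=-1; (−1)^{3·3·6}·(+1)^3·(-1)^3 = -1.
v=2: v_2(a)=-6, v_2(b)=4; units ≡ 3, 3 (mod 8); ε·ε+αω+βω = 1·1+-6·1+4·1 ≡ 1  ⇒  (a,b)_2 = -1.
v=23: a=23^1·(≡10), b=23^0·(≡8) mod 23; (10|23)=-1, (8|23)=+1; (−1)^{1·0·11}·(-1)^0·(+1)^1 = +1.
v=∞: 533715 > 0 and 3315 > 0  ⇒  (a,b)_∞ = +1.
v=19: a=19^0·(≡6), b=19^-2·(≡17) mod 19; (6|19)=+1, (17|19)=+1; (−1)^{0·-2·9}·(+1)^-2·(+1)^0 = +1.
v=7: a=7^-1·(≡4), b=7^-2·(≡2) mod 7; (4|7)=+1, (2|7)=+1; (−1)^{-1·-2·3}·(+1)^-2·(+1)^-1 = +1.
v=17: a=17^3·(≡16), b=17^1·(≡16) mod 17; (16|17)=+1, (16|17)=+1; (−1)^{3·1·8}·(+1)^1·(+1)^3 = +1.
Ram(533715, 3315) = {2, 13}; no ℚ_2-point on the conic.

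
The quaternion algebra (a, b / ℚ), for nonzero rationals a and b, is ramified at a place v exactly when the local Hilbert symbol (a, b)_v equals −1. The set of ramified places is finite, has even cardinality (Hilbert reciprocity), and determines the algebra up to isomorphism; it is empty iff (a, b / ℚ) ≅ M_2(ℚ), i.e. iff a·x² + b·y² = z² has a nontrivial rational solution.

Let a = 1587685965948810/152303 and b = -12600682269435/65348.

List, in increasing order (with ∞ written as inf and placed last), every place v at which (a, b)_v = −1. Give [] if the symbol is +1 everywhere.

[2, 13, 23, 31]

Mod squares: a ≡ 408114070, b ≡ -940355. Check v ∈ {∞, 2, 3, 5, 7, 13, 17, 23, 31, 37, 43}.
v=43: a=43^2·(≡16), b=43^2·(≡30) mod 43; (16|43)=+1, (30|43)=-1; (−1)^{2·2·21}·(+1)^2·(-1)^2 = +1.
v=7: a=7^1·(≡1), b=7^0·(≡2) mod 7; (1|7)=+1, (2|7)=+1; (−1)^{1·0·3}·(+1)^0·(+1)^1 = +1.
v=17: a=17^-3·(≡12), b=17^-1·(≡5) mod 17; (12|17)=-1, (5|17)=-1; (−1)^{-3·-1·8}·(-1)^-1·(-1)^-3 = +1.
v=13: a=13^3·(≡7), b=13^3·(≡4) mod 13; (7|13)=-1, (4|13)=+1; (−1)^{3·3·6}·(-1)^3·(+1)^3 = -1.
v=31: a=31^-1·(≡9), b=31^-2·(≡12) mod 31; (9|31)=+1, (12|31)=-1; (−1)^{-1·-2·15}·(+1)^-2·(-1)^-1 = -1.
v=2: v_2(a)=1, v_2(b)=-2; units ≡ 3, 5 (mod 8); ε·ε+αω+βω = 1·0+1·1+-2·1 ≡ 1  ⇒  (a,b)_2 = -1.
v=5: a=5^1·(≡4), b=5^1·(≡1) mod 5; (4|5)=+1, (1|5)=+1; (−1)^{1·1·2}·(+1)^1·(+1)^1 = +1.
v=3: a=3^8·(≡1), b=3^6·(≡1) mod 3; (1|3)=+1, (1|3)=+1; (−1)^{8·6·1}·(+1)^6·(+1)^8 = +1.
v=23: a=23^1·(≡12), b=23^1·(≡4) mod 23; (12|23)=+1, (4|23)=+1; (−1)^{1·1·11}·(+1)^1·(+1)^1 = -1.
v=∞: 408114070 > 0 and -940355 < 0  ⇒  (a,b)_∞ = +1.
v=37: a=37^1·(≡26), b=37^1·(≡33) mod 37; (26|37)=+1, (33|37)=+1; (−1)^{1·1·18}·(+1)^1·(+1)^1 = +1.
Ram(408114070, -940355) = {2, 13, 23, 31}; no ℚ_2-point on the conic.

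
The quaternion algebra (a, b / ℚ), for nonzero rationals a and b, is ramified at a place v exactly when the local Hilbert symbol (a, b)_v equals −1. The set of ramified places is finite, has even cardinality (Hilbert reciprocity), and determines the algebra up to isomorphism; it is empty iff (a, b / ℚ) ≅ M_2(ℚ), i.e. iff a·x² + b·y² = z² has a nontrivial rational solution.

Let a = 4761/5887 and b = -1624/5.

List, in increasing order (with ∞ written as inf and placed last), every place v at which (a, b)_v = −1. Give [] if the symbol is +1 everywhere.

[5, 7]

(a, b) ≡ (7, -2030) mod (ℚ^×)²; places V = {2, 3, 5, 7, 23, 29, ∞}.
(a,b)_23: α=2, u≡14; β=0, v≡11 (mod 23); (14|23)=-1, (11|23)=-1; sign (−1)^0·-1^0·-1^2 = +1.
(a,b)_7: α=-1, u≡1; β=1, v≡4 (mod 7); (1|7)=+1, (4|7)=+1; sign (−1)^1·+1^1·+1^-1 = -1.
(a,b)_5: α=0, u≡3; β=-1, v≡1 (mod 5); (3|5)=-1, (1|5)=+1; sign (−1)^0·-1^-1·+1^0 = -1.
(a,b)_3: α=2, u≡1; β=0, v≡1 (mod 3); (1|3)=+1, (1|3)=+1; sign (−1)^0·+1^0·+1^2 = +1.
(a,b)_29: α=-2, u≡9; β=1, v≡12 (mod 29); (9|29)=+1, (12|29)=-1; sign (−1)^0·+1^1·-1^-2 = +1.
(a,b)_∞: sgn(7)=+, sgn(-2030)=−, so +1.
(a,b)_2: α=0, β=3; u≡7, v≡1 (mod 8); ε(u)ε(v)=1·0, αω(v)=0·0, βω(u)=3·0; sum ≡ 0  ⇒  +1.
|Ram(7, -2030)| = 2, even; anisotropic at {5, 7}.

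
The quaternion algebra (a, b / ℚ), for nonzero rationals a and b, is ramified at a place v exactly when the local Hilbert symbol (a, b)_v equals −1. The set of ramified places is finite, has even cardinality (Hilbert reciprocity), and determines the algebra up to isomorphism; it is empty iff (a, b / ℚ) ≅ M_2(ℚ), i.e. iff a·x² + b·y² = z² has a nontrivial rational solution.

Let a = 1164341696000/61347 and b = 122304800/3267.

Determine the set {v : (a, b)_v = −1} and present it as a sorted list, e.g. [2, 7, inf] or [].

[2, 3, 7, 17]

Mod squares: a ≡ 3570, b ≡ 6. Check v ∈ {∞, 2, 3, 5, 7, 11, 13, 17, 23}.
v=7: a=7^1·(≡3), b=7^0·(≡6) mod 7; (3|7)=-1, (6|7)=-1; (−1)^{1·0·3}·(-1)^0·(-1)^1 = -1.
v=5: a=5^3·(≡4), b=5^2·(≡1) mod 5; (4|5)=+1, (1|5)=+1; (−1)^{3·2·2}·(+1)^2·(+1)^3 = +1.
v=13: a=13^-2·(≡11), b=13^0·(≡5) mod 13; (11|13)=-1, (5|13)=-1; (−1)^{-2·0·6}·(-1)^0·(-1)^-2 = +1.
v=17: a=17^3·(≡6), b=17^2·(≡12) mod 17; (6|17)=-1, (12|17)=-1; (−1)^{3·2·8}·(-1)^2·(-1)^3 = -1.
v=11: a=11^-2·(≡10), b=11^-2·(≡7) mod 11; (10|11)=-1, (7|11)=-1; (−1)^{-2·-2·5}·(-1)^-2·(-1)^-2 = +1.
v=3: a=3^-1·(≡2), b=3^-3·(≡2) mod 3; (2|3)=-1, (2|3)=-1; (−1)^{-1·-3·1}·(-1)^-3·(-1)^-1 = -1.
v=2: v_2(a)=9, v_2(b)=5; units ≡ 1, 3 (mod 8); ε·ε+αω+βω = 0·1+9·1+5·0 ≡ 1  ⇒  (a,b)_2 = -1.
v=∞: 3570 > 0 and 6 > 0  ⇒  (a,b)_∞ = +1.
v=23: a=23^2·(≡14), b=23^2·(≡4) mod 23; (14|23)=-1, (4|23)=+1; (−1)^{2·2·11}·(-1)^2·(+1)^2 = +1.
|Ram(3570, 6)| = 4, even; anisotropic at {2, 3, 7, 17}.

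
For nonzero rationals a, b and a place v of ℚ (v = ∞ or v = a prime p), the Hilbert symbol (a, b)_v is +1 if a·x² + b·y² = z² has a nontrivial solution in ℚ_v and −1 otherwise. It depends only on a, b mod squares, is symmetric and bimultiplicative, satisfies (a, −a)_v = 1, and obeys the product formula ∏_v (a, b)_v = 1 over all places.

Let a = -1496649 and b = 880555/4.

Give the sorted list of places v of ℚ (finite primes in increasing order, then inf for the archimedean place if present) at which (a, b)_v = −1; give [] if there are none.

[2, 13, 23, 31]

(a, b) ≡ (-12369, 880555) mod (ℚ^×)²; places V = {2, 3, 5, 7, 11, 13, 19, 23, 31, ∞}.
(a,b)_2: α=0, β=-2; u≡7, v≡3 (mod 8); ε(u)ε(v)=1·1, αω(v)=0·1, βω(u)=-2·0; sum ≡ 1  ⇒  -1.
(a,b)_23: α=0, u≡7; β=1, v≡9 (mod 23); (7|23)=-1, (9|23)=+1; sign (−1)^0·-1^1·+1^0 = -1.
(a,b)_5: α=0, u≡1; β=1, v≡4 (mod 5); (1|5)=+1, (4|5)=+1; sign (−1)^0·+1^1·+1^0 = +1.
(a,b)_19: α=1, u≡3; β=1, v≡1 (mod 19); (3|19)=-1, (1|19)=+1; sign (−1)^1·-1^1·+1^1 = +1.
(a,b)_13: α=0, u≡2; β=1, v≡11 (mod 13); (2|13)=-1, (11|13)=-1; sign (−1)^0·-1^1·-1^0 = -1.
(a,b)_7: α=1, u≡1; β=0, v≡1 (mod 7); (1|7)=+1, (1|7)=+1; sign (−1)^0·+1^0·+1^1 = +1.
(a,b)_11: α=2, u≡6; β=0, v≡4 (mod 11); (6|11)=-1, (4|11)=+1; sign (−1)^0·-1^0·+1^2 = +1.
(a,b)_∞: sgn(-12369)=−, sgn(880555)=+, so +1.
(a,b)_3: α=1, u≡2; β=0, v≡1 (mod 3); (2|3)=-1, (1|3)=+1; sign (−1)^0·-1^0·+1^1 = +1.
(a,b)_31: α=1, u≡19; β=1, v≡10 (mod 31); (19|31)=+1, (10|31)=+1; sign (−1)^1·+1^1·+1^1 = -1.
|Ram(-12369, 880555)| = 4, even; anisotropic at {2, 13, 23, 31}.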